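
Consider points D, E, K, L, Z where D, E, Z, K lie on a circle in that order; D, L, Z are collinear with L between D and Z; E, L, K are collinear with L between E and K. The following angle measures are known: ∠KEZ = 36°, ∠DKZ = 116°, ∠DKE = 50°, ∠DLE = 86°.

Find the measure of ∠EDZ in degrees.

∠EDZ = 66°

1. ∠DEZ = 64°  [cyclic DEZK, opposite ∠E+∠K]
2. ∠DZE = 50°  [same arc DE]
3. ∠EDZ = 66°  [△DEZ]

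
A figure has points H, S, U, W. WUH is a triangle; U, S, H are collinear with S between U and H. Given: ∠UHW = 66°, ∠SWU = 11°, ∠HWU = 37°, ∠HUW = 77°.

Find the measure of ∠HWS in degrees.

1. ∠SHW = 66°  [S on ray HU]
2. ∠SUW = 77°  [S on ray UH]
3. ∠USW = 92°  [△WUS]
4. ∠HSW = 88°  [linear pair at S on UH]
5. ∠HWS = 26°  [△WSH]

∠HWS = 26°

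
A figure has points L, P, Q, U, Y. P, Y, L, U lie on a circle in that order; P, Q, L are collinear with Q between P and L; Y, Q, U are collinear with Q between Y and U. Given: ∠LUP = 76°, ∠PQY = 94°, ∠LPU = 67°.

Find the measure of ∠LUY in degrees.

∠LUY = 49°

1. ∠PLU = 37°  [△PLU]
2. ∠LQU = 94°  [vertical angles at Q]
3. ∠LUY = 49°  [△LQU]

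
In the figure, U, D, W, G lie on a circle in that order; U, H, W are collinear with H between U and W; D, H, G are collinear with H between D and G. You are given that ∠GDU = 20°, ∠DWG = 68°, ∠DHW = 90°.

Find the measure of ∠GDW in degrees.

1. ∠DUG = 112°  [cyclic UDWG, opposite ∠U+∠W]
2. ∠GHU = 90°  [vertical angles at H]
3. ∠DGU = 48°  [△UDG]
4. ∠GUW = 42°  [△UHG]
5. ∠GDW = 42°  [same arc WG]

∠GDW = 42°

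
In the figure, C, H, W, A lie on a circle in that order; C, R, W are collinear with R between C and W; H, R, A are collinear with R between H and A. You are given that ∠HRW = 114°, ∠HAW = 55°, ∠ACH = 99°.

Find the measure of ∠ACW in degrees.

1. ∠AWH = 81°  [cyclic CHWA, opposite ∠C+∠W]
2. ∠AHW = 44°  [△HWA]
3. ∠ACW = 44°  [same arc WA]

∠ACW = 44°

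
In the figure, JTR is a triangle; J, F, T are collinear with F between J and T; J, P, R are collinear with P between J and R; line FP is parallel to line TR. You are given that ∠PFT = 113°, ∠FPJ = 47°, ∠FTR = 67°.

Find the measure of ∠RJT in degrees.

1. ∠JFP = 67°  [linear pair at F on JT]
2. ∠FJP = 66°  [△JFP]
3. ∠RJT = 66°  [F on JT, P on JR]

∠RJT = 66°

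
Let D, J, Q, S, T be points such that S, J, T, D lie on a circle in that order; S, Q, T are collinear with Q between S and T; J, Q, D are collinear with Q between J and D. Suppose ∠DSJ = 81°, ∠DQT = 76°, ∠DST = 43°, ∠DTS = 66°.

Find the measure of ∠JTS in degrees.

1. ∠JQS = 76°  [vertical angles at Q]
2. ∠DJT = 43°  [same arc TD]
3. ∠JQT = 104°  [linear pair at Q on ST]
4. ∠JTS = 33°  [△JQT]

∠JTS = 33°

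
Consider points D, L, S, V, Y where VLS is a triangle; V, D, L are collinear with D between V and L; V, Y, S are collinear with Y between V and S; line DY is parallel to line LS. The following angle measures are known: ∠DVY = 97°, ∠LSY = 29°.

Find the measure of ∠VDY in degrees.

∠VDY = 54°

1. ∠LVS = 97°  [D on VL, Y on VS]
2. ∠LSV = 29°  [Y on ray SV]
3. ∠SLV = 54°  [△VLS]
4. ∠VDY = 54°  [DY∥LS, corresponding at D]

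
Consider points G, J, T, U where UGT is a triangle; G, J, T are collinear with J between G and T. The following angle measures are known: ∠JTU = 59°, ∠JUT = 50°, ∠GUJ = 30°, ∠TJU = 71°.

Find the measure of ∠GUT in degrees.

1. ∠GTU = 59°  [J on ray TG]
2. ∠GJU = 109°  [linear pair at J on GT]
3. ∠JGU = 41°  [△UGJ]
4. ∠TGU = 41°  [J on ray GT]
5. ∠GUT = 80°  [△UGT]

∠GUT = 80°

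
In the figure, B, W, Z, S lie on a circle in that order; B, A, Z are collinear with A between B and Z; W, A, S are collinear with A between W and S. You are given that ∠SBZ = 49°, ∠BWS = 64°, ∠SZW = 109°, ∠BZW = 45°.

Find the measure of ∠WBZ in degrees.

∠WBZ = 22°

1. ∠SWZ = 49°  [same arc ZS]
2. ∠WSZ = 22°  [△WZS]
3. ∠WBZ = 22°  [same arc WZ]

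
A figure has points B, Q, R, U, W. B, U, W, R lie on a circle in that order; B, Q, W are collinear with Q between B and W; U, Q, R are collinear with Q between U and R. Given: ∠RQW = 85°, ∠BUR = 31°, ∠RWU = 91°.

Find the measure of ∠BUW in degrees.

∠BUW = 56°

1. ∠BQU = 85°  [vertical angles at Q]
2. ∠UBW = 64°  [△BQU]
3. ∠RBU = 89°  [cyclic BUWR, opposite ∠B+∠W]
4. ∠BRU = 60°  [△BUR]
5. ∠BWU = 60°  [same arc BU]
6. ∠BUW = 56°  [△BUW]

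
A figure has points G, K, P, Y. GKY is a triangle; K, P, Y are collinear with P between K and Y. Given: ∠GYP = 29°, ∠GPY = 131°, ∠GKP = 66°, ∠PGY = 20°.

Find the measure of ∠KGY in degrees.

∠KGY = 85°

1. ∠GYK = 29°  [P on ray YK]
2. ∠GKY = 66°  [P on ray KY]
3. ∠KGY = 85°  [△GKY]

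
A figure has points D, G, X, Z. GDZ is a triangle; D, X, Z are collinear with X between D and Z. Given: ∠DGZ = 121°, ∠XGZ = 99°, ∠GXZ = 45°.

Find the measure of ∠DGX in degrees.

1. ∠GZX = 36°  [△GXZ]
2. ∠DXG = 135°  [linear pair at X on DZ]
3. ∠DZG = 36°  [X on ray ZD]
4. ∠GDZ = 23°  [△GDZ]
5. ∠GDX = 23°  [X on ray DZ]
6. ∠DGX = 22°  [△GDX]

∠DGX = 22°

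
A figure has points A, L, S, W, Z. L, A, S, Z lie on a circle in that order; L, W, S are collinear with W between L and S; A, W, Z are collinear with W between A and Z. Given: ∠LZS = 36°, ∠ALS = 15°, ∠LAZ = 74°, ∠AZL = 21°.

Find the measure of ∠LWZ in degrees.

∠LWZ = 89°

1. ∠AZS = 15°  [same arc AS]
2. ∠LSZ = 74°  [same arc LZ]
3. ∠SWZ = 91°  [△SWZ]
4. ∠LWZ = 89°  [linear pair at W on LS]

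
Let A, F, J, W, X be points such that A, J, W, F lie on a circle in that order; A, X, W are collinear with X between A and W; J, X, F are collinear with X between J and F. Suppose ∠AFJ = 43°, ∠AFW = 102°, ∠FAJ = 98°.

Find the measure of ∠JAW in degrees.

1. ∠AWJ = 43°  [same arc AJ]
2. ∠AJW = 78°  [cyclic AJWF, opposite ∠J+∠F]
3. ∠JAW = 59°  [△AJW]

∠JAW = 59°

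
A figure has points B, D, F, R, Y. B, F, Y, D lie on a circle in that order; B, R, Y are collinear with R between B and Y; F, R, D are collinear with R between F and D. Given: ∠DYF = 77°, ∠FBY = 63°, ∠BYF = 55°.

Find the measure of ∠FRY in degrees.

1. ∠FDY = 63°  [same arc FY]
2. ∠DFY = 40°  [△FYD]
3. ∠FRY = 85°  [△FRY]

∠FRY = 85°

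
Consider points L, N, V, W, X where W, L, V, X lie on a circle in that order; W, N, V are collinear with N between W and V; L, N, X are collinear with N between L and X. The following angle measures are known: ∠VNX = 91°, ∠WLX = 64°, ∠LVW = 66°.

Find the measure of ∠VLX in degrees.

1. ∠LNW = 91°  [vertical angles at N]
2. ∠LNV = 89°  [linear pair at N on WV]
3. ∠VLX = 25°  [△LNV]

∠VLX = 25°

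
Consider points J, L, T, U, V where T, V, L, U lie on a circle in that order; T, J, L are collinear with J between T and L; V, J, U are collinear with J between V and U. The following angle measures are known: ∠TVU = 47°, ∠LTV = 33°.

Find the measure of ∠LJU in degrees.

∠LJU = 100°

1. ∠TLU = 47°  [same arc TU]
2. ∠LUV = 33°  [same arc VL]
3. ∠LJU = 100°  [△LJU]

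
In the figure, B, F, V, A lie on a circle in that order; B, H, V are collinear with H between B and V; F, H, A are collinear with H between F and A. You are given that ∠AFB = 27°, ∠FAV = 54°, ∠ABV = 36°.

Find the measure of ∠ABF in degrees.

1. ∠AFV = 36°  [same arc VA]
2. ∠AVF = 90°  [△FVA]
3. ∠ABF = 90°  [cyclic BFVA, opposite ∠B+∠V]

∠ABF = 90°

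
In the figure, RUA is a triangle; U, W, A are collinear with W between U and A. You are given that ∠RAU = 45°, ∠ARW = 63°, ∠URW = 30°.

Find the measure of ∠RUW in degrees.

∠RUW = 42°

1. ∠RAW = 45°  [W on ray AU]
2. ∠AWR = 72°  [△RWA]
3. ∠RWU = 108°  [linear pair at W on UA]
4. ∠RUW = 42°  [△RUW]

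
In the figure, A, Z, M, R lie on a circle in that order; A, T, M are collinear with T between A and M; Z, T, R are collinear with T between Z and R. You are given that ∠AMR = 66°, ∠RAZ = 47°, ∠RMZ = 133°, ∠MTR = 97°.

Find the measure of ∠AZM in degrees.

∠AZM = 96°

1. ∠AZR = 66°  [same arc AR]
2. ∠ARZ = 67°  [△AZR]
3. ∠ATZ = 97°  [vertical angles at T]
4. ∠MAZ = 17°  [△ATZ]
5. ∠AMZ = 67°  [same arc AZ]
6. ∠AZM = 96°  [△AZM]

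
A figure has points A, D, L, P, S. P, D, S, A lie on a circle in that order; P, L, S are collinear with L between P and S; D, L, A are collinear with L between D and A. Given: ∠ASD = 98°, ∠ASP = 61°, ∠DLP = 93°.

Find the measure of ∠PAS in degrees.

∠PAS = 63°

1. ∠APD = 82°  [cyclic PDSA, opposite ∠P+∠S]
2. ∠ADP = 61°  [same arc PA]
3. ∠ALS = 93°  [vertical angles at L]
4. ∠DAP = 37°  [△PDA]
5. ∠ALP = 87°  [linear pair at L on PS]
6. ∠APS = 56°  [△PLA]
7. ∠PAS = 63°  [△PSA]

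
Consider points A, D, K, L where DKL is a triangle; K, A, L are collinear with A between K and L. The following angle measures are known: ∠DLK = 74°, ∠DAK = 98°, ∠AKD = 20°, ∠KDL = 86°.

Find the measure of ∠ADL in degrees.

∠ADL = 24°

1. ∠ALD = 74°  [A on ray LK]
2. ∠DAL = 82°  [linear pair at A on KL]
3. ∠ADL = 24°  [△DAL]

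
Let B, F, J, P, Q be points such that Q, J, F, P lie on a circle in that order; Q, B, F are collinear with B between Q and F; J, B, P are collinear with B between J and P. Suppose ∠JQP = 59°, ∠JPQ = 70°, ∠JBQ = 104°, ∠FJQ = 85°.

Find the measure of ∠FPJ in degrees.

1. ∠PJQ = 51°  [△QJP]
2. ∠FBP = 104°  [vertical angles at B]
3. ∠PFQ = 51°  [same arc QP]
4. ∠FPJ = 25°  [△FBP]

∠FPJ = 25°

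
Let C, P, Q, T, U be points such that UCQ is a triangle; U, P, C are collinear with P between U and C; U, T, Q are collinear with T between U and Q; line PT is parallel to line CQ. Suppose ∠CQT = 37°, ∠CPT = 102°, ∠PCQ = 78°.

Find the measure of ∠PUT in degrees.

∠PUT = 65°

1. ∠CQU = 37°  [T on ray QU]
2. ∠TPU = 78°  [linear pair at P on UC]
3. ∠PTU = 37°  [PT∥CQ, corresponding at T]
4. ∠PUT = 65°  [△UPT]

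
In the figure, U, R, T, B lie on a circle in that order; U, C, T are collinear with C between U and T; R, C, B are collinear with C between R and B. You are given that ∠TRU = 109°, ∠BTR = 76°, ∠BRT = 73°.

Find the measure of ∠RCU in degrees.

1. ∠TBU = 71°  [cyclic URTB, opposite ∠R+∠B]
2. ∠RBT = 31°  [△RTB]
3. ∠BUT = 73°  [same arc TB]
4. ∠BTU = 36°  [△UTB]
5. ∠RUT = 31°  [same arc RT]
6. ∠BRU = 36°  [same arc UB]
7. ∠RCU = 113°  [△UCR]

∠RCU = 113°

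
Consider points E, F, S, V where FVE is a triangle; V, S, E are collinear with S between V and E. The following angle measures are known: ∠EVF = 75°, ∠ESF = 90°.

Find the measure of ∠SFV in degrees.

1. ∠FVS = 75°  [S on ray VE]
2. ∠FSV = 90°  [linear pair at S on VE]
3. ∠SFV = 15°  [△FVS]

∠SFV = 15°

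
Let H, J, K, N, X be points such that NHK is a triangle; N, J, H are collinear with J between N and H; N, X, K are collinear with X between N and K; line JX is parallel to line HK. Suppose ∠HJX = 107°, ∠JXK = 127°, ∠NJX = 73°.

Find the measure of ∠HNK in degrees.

1. ∠JXN = 53°  [linear pair at X on NK]
2. ∠JNX = 54°  [△NJX]
3. ∠HNK = 54°  [J on NH, X on NK]

∠HNK = 54°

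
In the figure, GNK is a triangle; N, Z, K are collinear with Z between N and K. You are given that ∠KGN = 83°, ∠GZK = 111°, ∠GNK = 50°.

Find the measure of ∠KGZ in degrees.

1. ∠GKN = 47°  [△GNK]
2. ∠GKZ = 47°  [Z on ray KN]
3. ∠KGZ = 22°  [△GZK]

∠KGZ = 22°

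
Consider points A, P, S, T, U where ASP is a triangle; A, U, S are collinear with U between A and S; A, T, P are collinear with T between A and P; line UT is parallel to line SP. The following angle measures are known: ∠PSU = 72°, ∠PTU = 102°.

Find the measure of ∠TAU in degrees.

∠TAU = 30°

1. ∠ASP = 72°  [U on ray SA]
2. ∠ATU = 78°  [linear pair at T on AP]
3. ∠AUT = 72°  [UT∥SP, corresponding at U]
4. ∠TAU = 30°  [△AUT]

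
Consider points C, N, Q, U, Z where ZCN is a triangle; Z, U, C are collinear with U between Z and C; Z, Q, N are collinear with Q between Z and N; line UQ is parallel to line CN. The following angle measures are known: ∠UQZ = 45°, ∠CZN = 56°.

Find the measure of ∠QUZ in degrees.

1. ∠CNZ = 45°  [UQ∥CN, corresponding at Q]
2. ∠NCZ = 79°  [△ZCN]
3. ∠QUZ = 79°  [UQ∥CN, corresponding at U]

∠QUZ = 79°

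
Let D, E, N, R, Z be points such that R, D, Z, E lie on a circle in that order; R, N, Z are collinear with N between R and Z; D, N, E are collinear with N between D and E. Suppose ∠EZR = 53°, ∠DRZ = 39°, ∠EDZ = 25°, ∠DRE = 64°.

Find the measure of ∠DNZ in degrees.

∠DNZ = 92°

1. ∠EDR = 53°  [same arc RE]
2. ∠DNR = 88°  [△RND]
3. ∠DNZ = 92°  [linear pair at N on RZ]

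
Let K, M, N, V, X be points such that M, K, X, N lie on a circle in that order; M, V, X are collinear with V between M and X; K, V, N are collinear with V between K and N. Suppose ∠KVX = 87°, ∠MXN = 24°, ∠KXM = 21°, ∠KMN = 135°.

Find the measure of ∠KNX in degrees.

1. ∠NKX = 72°  [△KVX]
2. ∠KXN = 45°  [cyclic MKXN, opposite ∠M+∠X]
3. ∠KNX = 63°  [△KXN]

∠KNX = 63°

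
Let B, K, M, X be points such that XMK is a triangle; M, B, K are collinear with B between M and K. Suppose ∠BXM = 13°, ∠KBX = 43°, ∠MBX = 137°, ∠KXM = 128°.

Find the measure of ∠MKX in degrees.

∠MKX = 22°

1. ∠BMX = 30°  [△XMB]
2. ∠KMX = 30°  [B on ray MK]
3. ∠MKX = 22°  [△XMK]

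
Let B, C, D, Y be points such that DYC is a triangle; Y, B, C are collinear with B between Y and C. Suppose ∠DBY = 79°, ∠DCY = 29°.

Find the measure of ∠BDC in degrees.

1. ∠CBD = 101°  [linear pair at B on YC]
2. ∠BCD = 29°  [B on ray CY]
3. ∠BDC = 50°  [△DBC]

∠BDC = 50°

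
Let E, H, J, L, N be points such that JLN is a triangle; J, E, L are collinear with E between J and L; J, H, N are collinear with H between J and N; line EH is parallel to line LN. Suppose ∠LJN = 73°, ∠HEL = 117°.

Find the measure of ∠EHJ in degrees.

∠EHJ = 44°

1. ∠EJH = 73°  [E on JL, H on JN]
2. ∠HEJ = 63°  [linear pair at E on JL]
3. ∠EHJ = 44°  [△JEH]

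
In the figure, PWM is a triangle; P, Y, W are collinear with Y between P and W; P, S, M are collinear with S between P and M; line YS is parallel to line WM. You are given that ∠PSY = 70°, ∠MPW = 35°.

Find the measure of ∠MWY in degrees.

∠MWY = 75°

1. ∠PMW = 70°  [YS∥WM, corresponding at S]
2. ∠MWP = 75°  [△PWM]
3. ∠MWY = 75°  [Y on ray WP]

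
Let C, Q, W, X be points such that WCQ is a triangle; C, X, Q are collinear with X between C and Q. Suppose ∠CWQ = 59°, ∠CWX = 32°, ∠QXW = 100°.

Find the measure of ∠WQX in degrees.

∠WQX = 53°

1. ∠CXW = 80°  [linear pair at X on CQ]
2. ∠WCX = 68°  [△WCX]
3. ∠QCW = 68°  [X on ray CQ]
4. ∠CQW = 53°  [△WCQ]
5. ∠WQX = 53°  [X on ray QC]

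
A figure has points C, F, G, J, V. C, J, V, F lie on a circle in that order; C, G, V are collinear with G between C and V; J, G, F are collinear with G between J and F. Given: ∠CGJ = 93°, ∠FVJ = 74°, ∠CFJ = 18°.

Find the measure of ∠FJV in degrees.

∠FJV = 75°

1. ∠JGV = 87°  [linear pair at G on CV]
2. ∠CVJ = 18°  [same arc CJ]
3. ∠FJV = 75°  [△JGV]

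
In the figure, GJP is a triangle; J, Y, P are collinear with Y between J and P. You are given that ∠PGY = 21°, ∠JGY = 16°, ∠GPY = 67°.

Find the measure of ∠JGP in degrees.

∠JGP = 37°

1. ∠GYP = 92°  [△GYP]
2. ∠GPJ = 67°  [Y on ray PJ]
3. ∠GYJ = 88°  [linear pair at Y on JP]
4. ∠GJY = 76°  [△GJY]
5. ∠GJP = 76°  [Y on ray JP]
6. ∠JGP = 37°  [△GJP]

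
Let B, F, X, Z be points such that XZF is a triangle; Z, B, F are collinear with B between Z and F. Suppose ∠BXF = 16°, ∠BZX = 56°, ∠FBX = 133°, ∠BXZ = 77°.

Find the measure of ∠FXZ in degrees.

∠FXZ = 93°

1. ∠BFX = 31°  [△XBF]
2. ∠FZX = 56°  [B on ray ZF]
3. ∠XFZ = 31°  [B on ray FZ]
4. ∠FXZ = 93°  [△XZF]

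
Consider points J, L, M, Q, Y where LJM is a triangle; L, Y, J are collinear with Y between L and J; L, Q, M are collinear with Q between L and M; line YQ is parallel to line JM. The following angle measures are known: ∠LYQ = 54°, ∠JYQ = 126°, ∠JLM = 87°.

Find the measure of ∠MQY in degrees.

1. ∠LJM = 54°  [YQ∥JM, corresponding at Y]
2. ∠JML = 39°  [△LJM]
3. ∠LQY = 39°  [YQ∥JM, corresponding at Q]
4. ∠MQY = 141°  [linear pair at Q on LM]

∠MQY = 141°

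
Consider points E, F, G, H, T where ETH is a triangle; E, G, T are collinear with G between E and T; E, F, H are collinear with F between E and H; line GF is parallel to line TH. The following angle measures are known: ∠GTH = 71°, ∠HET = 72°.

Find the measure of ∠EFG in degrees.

1. ∠ETH = 71°  [G on ray TE]
2. ∠EHT = 37°  [△ETH]
3. ∠EFG = 37°  [GF∥TH, corresponding at F]

∠EFG = 37°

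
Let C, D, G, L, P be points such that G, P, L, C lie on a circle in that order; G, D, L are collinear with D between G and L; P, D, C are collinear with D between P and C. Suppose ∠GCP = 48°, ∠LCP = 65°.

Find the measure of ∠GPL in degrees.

1. ∠GLP = 48°  [same arc GP]
2. ∠LGP = 65°  [same arc PL]
3. ∠GPL = 67°  [△GPL]

∠GPL = 67°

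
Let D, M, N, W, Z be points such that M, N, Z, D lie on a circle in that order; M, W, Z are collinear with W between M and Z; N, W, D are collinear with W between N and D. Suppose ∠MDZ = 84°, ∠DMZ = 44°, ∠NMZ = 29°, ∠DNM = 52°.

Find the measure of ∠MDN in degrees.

∠MDN = 55°

1. ∠MNZ = 96°  [cyclic MNZD, opposite ∠N+∠D]
2. ∠MZN = 55°  [△MNZ]
3. ∠MDN = 55°  [same arc MN]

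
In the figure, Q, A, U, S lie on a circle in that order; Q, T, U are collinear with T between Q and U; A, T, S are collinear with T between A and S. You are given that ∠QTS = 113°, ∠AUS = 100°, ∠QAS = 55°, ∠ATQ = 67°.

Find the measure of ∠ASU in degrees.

1. ∠STU = 67°  [linear pair at T on QU]
2. ∠QUS = 55°  [same arc QS]
3. ∠ASU = 58°  [△UTS]

∠ASU = 58°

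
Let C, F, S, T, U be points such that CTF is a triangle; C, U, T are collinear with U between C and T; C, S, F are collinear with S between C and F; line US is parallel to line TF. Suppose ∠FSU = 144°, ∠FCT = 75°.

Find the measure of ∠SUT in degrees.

1. ∠CSU = 36°  [linear pair at S on CF]
2. ∠SCU = 75°  [U on CT, S on CF]
3. ∠CUS = 69°  [△CUS]
4. ∠SUT = 111°  [linear pair at U on CT]

∠SUT = 111°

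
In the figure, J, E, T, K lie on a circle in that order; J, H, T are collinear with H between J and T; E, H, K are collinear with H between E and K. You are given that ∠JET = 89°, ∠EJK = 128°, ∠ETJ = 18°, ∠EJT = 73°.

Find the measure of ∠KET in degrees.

∠KET = 55°

1. ∠ETK = 52°  [cyclic JETK, opposite ∠J+∠T]
2. ∠EKT = 73°  [same arc ET]
3. ∠KET = 55°  [△ETK]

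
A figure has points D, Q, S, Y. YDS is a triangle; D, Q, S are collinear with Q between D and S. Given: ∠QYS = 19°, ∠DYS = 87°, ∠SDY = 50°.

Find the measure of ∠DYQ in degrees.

∠DYQ = 68°

1. ∠DSY = 43°  [△YDS]
2. ∠QDY = 50°  [Q on ray DS]
3. ∠QSY = 43°  [Q on ray SD]
4. ∠SQY = 118°  [△YQS]
5. ∠DQY = 62°  [linear pair at Q on DS]
6. ∠DYQ = 68°  [△YDQ]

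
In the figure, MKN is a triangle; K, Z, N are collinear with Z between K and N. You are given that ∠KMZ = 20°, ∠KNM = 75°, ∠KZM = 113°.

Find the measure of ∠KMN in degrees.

∠KMN = 58°

1. ∠MKZ = 47°  [△MKZ]
2. ∠MKN = 47°  [Z on ray KN]
3. ∠KMN = 58°  [△MKN]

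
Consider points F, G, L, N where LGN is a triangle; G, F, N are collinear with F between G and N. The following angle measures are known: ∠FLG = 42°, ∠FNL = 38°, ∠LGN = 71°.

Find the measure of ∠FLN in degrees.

1. ∠FGL = 71°  [F on ray GN]
2. ∠GFL = 67°  [△LGF]
3. ∠LFN = 113°  [linear pair at F on GN]
4. ∠FLN = 29°  [△LFN]

∠FLN = 29°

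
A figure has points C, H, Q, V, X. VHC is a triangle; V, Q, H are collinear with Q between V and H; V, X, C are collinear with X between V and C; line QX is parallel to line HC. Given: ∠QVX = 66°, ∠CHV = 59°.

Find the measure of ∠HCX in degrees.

∠HCX = 55°

1. ∠CVH = 66°  [Q on VH, X on VC]
2. ∠HCV = 55°  [△VHC]
3. ∠HCX = 55°  [X on ray CV]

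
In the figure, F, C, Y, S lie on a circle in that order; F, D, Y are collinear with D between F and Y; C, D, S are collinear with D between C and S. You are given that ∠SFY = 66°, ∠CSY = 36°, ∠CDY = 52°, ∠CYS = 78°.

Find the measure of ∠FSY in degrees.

∠FSY = 98°

1. ∠SCY = 66°  [same arc YS]
2. ∠CFY = 36°  [same arc CY]
3. ∠CYF = 62°  [△CDY]
4. ∠FCY = 82°  [△FCY]
5. ∠FSY = 98°  [cyclic FCYS, opposite ∠C+∠S]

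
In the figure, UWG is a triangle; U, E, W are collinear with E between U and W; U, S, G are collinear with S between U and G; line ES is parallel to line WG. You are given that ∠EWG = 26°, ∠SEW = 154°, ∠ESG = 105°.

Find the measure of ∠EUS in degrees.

1. ∠SEU = 26°  [linear pair at E on UW]
2. ∠ESU = 75°  [linear pair at S on UG]
3. ∠EUS = 79°  [△UES]

∠EUS = 79°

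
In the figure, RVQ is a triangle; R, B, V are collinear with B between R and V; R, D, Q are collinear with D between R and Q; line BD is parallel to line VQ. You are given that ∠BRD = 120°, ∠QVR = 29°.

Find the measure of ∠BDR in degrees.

∠BDR = 31°

1. ∠QRV = 120°  [B on RV, D on RQ]
2. ∠RQV = 31°  [△RVQ]
3. ∠BDR = 31°  [BD∥VQ, corresponding at D]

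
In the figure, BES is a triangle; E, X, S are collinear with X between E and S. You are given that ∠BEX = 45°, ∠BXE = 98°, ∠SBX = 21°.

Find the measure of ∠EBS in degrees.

∠EBS = 58°

1. ∠BES = 45°  [X on ray ES]
2. ∠BXS = 82°  [linear pair at X on ES]
3. ∠BSX = 77°  [△BXS]
4. ∠BSE = 77°  [X on ray SE]
5. ∠EBS = 58°  [△BES]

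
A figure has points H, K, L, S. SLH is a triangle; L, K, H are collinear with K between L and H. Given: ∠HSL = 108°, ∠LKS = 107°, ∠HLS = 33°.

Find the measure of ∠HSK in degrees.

∠HSK = 68°

1. ∠LHS = 39°  [△SLH]
2. ∠HKS = 73°  [linear pair at K on LH]
3. ∠KHS = 39°  [K on ray HL]
4. ∠HSK = 68°  [△SKH]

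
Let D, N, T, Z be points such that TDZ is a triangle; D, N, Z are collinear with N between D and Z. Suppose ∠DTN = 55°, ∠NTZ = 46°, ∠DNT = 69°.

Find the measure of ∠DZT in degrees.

1. ∠TNZ = 111°  [linear pair at N on DZ]
2. ∠NZT = 23°  [△TNZ]
3. ∠DZT = 23°  [N on ray ZD]

∠DZT = 23°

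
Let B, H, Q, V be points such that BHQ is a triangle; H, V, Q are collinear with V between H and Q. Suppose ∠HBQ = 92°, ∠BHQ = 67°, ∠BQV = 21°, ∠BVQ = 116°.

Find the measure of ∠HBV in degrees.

1. ∠BHV = 67°  [V on ray HQ]
2. ∠BVH = 64°  [linear pair at V on HQ]
3. ∠HBV = 49°  [△BHV]

∠HBV = 49°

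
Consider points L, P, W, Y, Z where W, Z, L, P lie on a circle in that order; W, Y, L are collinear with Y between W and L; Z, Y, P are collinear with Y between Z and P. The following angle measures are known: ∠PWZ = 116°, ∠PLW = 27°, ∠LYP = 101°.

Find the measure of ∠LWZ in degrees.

1. ∠PZW = 27°  [same arc WP]
2. ∠WYZ = 101°  [vertical angles at Y]
3. ∠LWZ = 52°  [△WYZ]

∠LWZ = 52°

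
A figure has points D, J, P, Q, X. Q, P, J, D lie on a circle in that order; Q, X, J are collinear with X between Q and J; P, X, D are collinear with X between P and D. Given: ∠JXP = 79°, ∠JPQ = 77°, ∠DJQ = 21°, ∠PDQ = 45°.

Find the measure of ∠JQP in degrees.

∠JQP = 58°

1. ∠PXQ = 101°  [linear pair at X on QJ]
2. ∠DPQ = 21°  [same arc QD]
3. ∠JQP = 58°  [△QXP]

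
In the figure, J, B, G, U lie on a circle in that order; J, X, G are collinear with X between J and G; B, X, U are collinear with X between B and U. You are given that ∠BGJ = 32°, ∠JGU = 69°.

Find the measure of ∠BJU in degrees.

∠BJU = 79°

1. ∠BUJ = 32°  [same arc JB]
2. ∠JBU = 69°  [same arc JU]
3. ∠BJU = 79°  [△JBU]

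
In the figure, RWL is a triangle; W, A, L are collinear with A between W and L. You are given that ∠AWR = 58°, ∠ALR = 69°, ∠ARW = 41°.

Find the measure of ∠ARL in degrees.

1. ∠RAW = 81°  [△RWA]
2. ∠LAR = 99°  [linear pair at A on WL]
3. ∠ARL = 12°  [△RAL]

∠ARL = 12°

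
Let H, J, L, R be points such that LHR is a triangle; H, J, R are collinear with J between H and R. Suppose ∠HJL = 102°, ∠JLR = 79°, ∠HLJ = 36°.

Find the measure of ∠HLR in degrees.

∠HLR = 115°

1. ∠JHL = 42°  [△LHJ]
2. ∠LJR = 78°  [linear pair at J on HR]
3. ∠JRL = 23°  [△LJR]
4. ∠LHR = 42°  [J on ray HR]
5. ∠HRL = 23°  [J on ray RH]
6. ∠HLR = 115°  [△LHR]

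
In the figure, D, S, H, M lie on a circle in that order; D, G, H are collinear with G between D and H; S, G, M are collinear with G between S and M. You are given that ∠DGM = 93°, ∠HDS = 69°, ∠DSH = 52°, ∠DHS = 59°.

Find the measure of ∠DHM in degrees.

∠DHM = 24°

1. ∠HGM = 87°  [linear pair at G on DH]
2. ∠HMS = 69°  [same arc SH]
3. ∠DHM = 24°  [△HGM]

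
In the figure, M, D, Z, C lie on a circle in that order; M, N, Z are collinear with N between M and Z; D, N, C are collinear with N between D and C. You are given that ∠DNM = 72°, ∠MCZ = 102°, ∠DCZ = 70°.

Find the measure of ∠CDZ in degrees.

∠CDZ = 40°

1. ∠DNZ = 108°  [linear pair at N on MZ]
2. ∠MDZ = 78°  [cyclic MDZC, opposite ∠D+∠C]
3. ∠DMZ = 70°  [same arc DZ]
4. ∠DZM = 32°  [△MDZ]
5. ∠CDZ = 40°  [△DNZ]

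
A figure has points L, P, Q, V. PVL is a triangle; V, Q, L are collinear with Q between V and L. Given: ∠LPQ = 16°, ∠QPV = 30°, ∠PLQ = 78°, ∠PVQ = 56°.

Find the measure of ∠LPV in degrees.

∠LPV = 46°

1. ∠PLV = 78°  [Q on ray LV]
2. ∠LVP = 56°  [Q on ray VL]
3. ∠LPV = 46°  [△PVL]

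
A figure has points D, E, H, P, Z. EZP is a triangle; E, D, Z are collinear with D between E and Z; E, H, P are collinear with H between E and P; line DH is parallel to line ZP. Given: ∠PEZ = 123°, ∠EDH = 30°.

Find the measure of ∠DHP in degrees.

∠DHP = 153°

1. ∠DEH = 123°  [D on EZ, H on EP]
2. ∠DHE = 27°  [△EDH]
3. ∠DHP = 153°  [linear pair at H on EP]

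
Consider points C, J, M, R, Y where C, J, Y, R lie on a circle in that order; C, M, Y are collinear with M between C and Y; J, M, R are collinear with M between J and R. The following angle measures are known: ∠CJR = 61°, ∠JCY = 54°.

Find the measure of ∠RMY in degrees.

1. ∠CYR = 61°  [same arc CR]
2. ∠JRY = 54°  [same arc JY]
3. ∠RMY = 65°  [△YMR]

∠RMY = 65°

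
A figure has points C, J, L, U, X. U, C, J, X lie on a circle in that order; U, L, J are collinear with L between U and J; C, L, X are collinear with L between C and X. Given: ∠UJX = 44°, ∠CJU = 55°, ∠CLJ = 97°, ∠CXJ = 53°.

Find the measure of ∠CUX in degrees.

∠CUX = 81°

1. ∠UCX = 44°  [same arc UX]
2. ∠CXU = 55°  [same arc UC]
3. ∠CUX = 81°  [△UCX]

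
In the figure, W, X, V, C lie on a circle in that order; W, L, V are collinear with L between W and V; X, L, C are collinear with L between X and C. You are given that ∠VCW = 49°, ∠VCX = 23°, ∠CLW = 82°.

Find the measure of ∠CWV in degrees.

∠CWV = 72°

1. ∠VXW = 131°  [cyclic WXVC, opposite ∠X+∠C]
2. ∠VWX = 23°  [same arc XV]
3. ∠VLX = 82°  [vertical angles at L]
4. ∠WVX = 26°  [△WXV]
5. ∠CXV = 72°  [△XLV]
6. ∠CWV = 72°  [same arc VC]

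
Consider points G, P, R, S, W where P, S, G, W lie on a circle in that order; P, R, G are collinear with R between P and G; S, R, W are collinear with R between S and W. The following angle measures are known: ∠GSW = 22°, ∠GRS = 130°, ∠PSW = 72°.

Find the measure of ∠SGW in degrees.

∠SGW = 100°

1. ∠PRW = 130°  [vertical angles at R]
2. ∠PGW = 72°  [same arc PW]
3. ∠GRW = 50°  [linear pair at R on PG]
4. ∠GWS = 58°  [△GRW]
5. ∠SGW = 100°  [△SGW]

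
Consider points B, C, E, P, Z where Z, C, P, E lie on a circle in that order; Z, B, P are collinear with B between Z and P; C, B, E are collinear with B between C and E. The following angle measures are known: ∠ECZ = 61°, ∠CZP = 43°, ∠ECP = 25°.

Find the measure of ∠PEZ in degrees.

1. ∠EPZ = 61°  [same arc ZE]
2. ∠EZP = 25°  [same arc PE]
3. ∠PEZ = 94°  [△ZPE]

∠PEZ = 94°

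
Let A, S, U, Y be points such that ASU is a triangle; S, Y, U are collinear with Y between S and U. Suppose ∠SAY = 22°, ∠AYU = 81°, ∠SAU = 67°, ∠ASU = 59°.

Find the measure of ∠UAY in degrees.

1. ∠AUS = 54°  [△ASU]
2. ∠AUY = 54°  [Y on ray US]
3. ∠UAY = 45°  [△AYU]

∠UAY = 45°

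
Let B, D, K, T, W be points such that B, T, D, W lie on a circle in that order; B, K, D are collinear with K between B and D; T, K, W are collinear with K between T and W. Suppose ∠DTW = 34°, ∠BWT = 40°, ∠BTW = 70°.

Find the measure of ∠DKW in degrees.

∠DKW = 74°

1. ∠DBW = 34°  [same arc DW]
2. ∠BKW = 106°  [△BKW]
3. ∠DKW = 74°  [linear pair at K on BD]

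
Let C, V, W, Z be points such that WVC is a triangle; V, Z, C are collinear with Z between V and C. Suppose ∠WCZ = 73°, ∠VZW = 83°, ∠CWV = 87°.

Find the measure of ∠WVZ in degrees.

∠WVZ = 20°

1. ∠VCW = 73°  [Z on ray CV]
2. ∠CVW = 20°  [△WVC]
3. ∠WVZ = 20°  [Z on ray VC]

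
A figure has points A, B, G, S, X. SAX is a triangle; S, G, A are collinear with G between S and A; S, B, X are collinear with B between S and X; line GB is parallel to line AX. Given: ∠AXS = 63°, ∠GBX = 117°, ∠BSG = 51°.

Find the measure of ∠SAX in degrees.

∠SAX = 66°

1. ∠GBS = 63°  [GB∥AX, corresponding at B]
2. ∠BGS = 66°  [△SGB]
3. ∠SAX = 66°  [GB∥AX, corresponding at G]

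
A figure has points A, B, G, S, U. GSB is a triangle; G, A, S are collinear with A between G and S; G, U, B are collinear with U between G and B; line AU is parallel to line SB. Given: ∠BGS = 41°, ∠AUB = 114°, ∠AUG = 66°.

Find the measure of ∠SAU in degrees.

1. ∠AGU = 41°  [A on GS, U on GB]
2. ∠GAU = 73°  [△GAU]
3. ∠SAU = 107°  [linear pair at A on GS]

∠SAU = 107°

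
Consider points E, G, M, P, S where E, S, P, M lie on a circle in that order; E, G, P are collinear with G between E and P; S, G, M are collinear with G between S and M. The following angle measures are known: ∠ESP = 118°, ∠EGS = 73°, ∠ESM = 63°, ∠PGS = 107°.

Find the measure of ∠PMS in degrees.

1. ∠MGP = 73°  [vertical angles at G]
2. ∠EPM = 63°  [same arc EM]
3. ∠PMS = 44°  [△PGM]

∠PMS = 44°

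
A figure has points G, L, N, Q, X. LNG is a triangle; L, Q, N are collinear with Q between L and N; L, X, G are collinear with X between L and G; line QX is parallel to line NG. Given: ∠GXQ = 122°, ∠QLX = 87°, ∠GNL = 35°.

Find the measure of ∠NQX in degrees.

∠NQX = 145°

1. ∠LXQ = 58°  [linear pair at X on LG]
2. ∠LQX = 35°  [△LQX]
3. ∠NQX = 145°  [linear pair at Q on LN]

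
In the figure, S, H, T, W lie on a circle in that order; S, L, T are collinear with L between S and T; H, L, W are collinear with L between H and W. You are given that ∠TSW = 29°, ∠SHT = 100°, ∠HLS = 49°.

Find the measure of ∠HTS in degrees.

∠HTS = 20°

1. ∠THW = 29°  [same arc TW]
2. ∠HLT = 131°  [linear pair at L on ST]
3. ∠HTS = 20°  [△HLT]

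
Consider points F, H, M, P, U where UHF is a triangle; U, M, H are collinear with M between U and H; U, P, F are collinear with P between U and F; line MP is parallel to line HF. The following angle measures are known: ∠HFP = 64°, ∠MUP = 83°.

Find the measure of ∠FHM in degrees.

1. ∠HFU = 64°  [P on ray FU]
2. ∠FUH = 83°  [M on UH, P on UF]
3. ∠FHU = 33°  [△UHF]
4. ∠FHM = 33°  [M on ray HU]

∠FHM = 33°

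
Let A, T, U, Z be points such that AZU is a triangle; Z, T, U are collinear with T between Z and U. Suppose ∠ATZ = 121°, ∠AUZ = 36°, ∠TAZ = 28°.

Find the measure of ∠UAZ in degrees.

1. ∠AZT = 31°  [△AZT]
2. ∠AZU = 31°  [T on ray ZU]
3. ∠UAZ = 113°  [△AZU]

∠UAZ = 113°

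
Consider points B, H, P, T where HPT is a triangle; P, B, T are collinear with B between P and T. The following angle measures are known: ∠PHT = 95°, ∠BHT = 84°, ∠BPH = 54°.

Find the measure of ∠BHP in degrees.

∠BHP = 11°

1. ∠HPT = 54°  [B on ray PT]
2. ∠HTP = 31°  [△HPT]
3. ∠BTH = 31°  [B on ray TP]
4. ∠HBT = 65°  [△HBT]
5. ∠HBP = 115°  [linear pair at B on PT]
6. ∠BHP = 11°  [△HPB]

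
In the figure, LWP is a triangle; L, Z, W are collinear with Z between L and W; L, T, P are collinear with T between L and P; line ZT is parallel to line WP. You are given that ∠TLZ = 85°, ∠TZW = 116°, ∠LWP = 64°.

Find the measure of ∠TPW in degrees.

∠TPW = 31°

1. ∠PLW = 85°  [Z on LW, T on LP]
2. ∠LPW = 31°  [△LWP]
3. ∠TPW = 31°  [T on ray PL]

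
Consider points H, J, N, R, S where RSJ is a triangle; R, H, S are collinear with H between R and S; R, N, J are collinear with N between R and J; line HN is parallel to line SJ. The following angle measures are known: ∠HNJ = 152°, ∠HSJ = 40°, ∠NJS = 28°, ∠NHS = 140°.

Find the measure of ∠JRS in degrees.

∠JRS = 112°

1. ∠JSR = 40°  [H on ray SR]
2. ∠RJS = 28°  [N on ray JR]
3. ∠JRS = 112°  [△RSJ]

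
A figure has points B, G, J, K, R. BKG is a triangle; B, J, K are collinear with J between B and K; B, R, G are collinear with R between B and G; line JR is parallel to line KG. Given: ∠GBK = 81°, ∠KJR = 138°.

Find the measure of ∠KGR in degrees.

∠KGR = 57°

1. ∠JBR = 81°  [J on BK, R on BG]
2. ∠BJR = 42°  [linear pair at J on BK]
3. ∠BRJ = 57°  [△BJR]
4. ∠GRJ = 123°  [linear pair at R on BG]
5. ∠KGR = 57°  [JR∥KG, co-interior at G–R]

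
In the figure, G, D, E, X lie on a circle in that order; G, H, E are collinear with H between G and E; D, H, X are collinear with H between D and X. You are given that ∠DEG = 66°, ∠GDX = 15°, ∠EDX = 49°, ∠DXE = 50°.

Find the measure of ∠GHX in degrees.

∠GHX = 65°

1. ∠DXG = 66°  [same arc GD]
2. ∠EGX = 49°  [same arc EX]
3. ∠GHX = 65°  [△GHX]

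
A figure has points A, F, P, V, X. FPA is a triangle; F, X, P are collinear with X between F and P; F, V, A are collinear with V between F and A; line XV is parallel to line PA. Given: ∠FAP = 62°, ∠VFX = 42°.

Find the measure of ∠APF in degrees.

∠APF = 76°

1. ∠FVX = 62°  [XV∥PA, corresponding at V]
2. ∠FXV = 76°  [△FXV]
3. ∠APF = 76°  [XV∥PA, corresponding at X]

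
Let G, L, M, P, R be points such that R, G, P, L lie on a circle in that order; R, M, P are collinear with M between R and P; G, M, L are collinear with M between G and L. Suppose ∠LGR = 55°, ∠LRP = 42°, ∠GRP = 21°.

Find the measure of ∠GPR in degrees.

∠GPR = 62°

1. ∠GMR = 104°  [△RMG]
2. ∠LGP = 42°  [same arc PL]
3. ∠GMP = 76°  [linear pair at M on RP]
4. ∠GPR = 62°  [△GMP]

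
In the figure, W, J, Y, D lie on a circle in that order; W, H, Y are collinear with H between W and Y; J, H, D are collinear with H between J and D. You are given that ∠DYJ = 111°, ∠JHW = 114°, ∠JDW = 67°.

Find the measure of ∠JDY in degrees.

1. ∠JHY = 66°  [linear pair at H on WY]
2. ∠JYW = 67°  [same arc WJ]
3. ∠DJY = 47°  [△JHY]
4. ∠JDY = 22°  [△JYD]

∠JDY = 22°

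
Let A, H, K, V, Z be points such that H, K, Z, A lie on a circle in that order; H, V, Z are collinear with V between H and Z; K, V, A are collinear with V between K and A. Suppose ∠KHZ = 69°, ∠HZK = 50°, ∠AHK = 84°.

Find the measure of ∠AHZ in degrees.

1. ∠KAZ = 69°  [same arc KZ]
2. ∠AZK = 96°  [cyclic HKZA, opposite ∠H+∠Z]
3. ∠AKZ = 15°  [△KZA]
4. ∠AHZ = 15°  [same arc ZA]

∠AHZ = 15°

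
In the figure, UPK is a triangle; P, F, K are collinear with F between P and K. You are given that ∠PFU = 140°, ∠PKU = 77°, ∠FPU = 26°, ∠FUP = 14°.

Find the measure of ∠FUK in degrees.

1. ∠KFU = 40°  [linear pair at F on PK]
2. ∠FKU = 77°  [F on ray KP]
3. ∠FUK = 63°  [△UFK]

∠FUK = 63°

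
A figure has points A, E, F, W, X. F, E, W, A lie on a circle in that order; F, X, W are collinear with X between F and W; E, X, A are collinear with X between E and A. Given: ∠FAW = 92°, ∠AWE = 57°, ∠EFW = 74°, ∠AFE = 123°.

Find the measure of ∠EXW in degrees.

∠EXW = 113°

1. ∠FEW = 88°  [cyclic FEWA, opposite ∠E+∠A]
2. ∠EAW = 74°  [same arc EW]
3. ∠EWF = 18°  [△FEW]
4. ∠AEW = 49°  [△EWA]
5. ∠EXW = 113°  [△EXW]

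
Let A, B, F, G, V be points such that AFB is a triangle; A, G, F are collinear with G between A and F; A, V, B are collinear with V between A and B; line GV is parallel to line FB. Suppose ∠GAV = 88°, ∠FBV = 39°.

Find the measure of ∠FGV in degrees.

∠FGV = 127°

1. ∠BAF = 88°  [G on AF, V on AB]
2. ∠ABF = 39°  [V on ray BA]
3. ∠AFB = 53°  [△AFB]
4. ∠AGV = 53°  [GV∥FB, corresponding at G]
5. ∠FGV = 127°  [linear pair at G on AF]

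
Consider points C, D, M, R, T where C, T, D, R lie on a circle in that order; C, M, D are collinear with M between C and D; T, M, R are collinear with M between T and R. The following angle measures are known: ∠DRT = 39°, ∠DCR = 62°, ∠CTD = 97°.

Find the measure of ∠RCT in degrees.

1. ∠DTR = 62°  [same arc DR]
2. ∠RDT = 79°  [△TDR]
3. ∠RCT = 101°  [cyclic CTDR, opposite ∠C+∠D]

∠RCT = 101°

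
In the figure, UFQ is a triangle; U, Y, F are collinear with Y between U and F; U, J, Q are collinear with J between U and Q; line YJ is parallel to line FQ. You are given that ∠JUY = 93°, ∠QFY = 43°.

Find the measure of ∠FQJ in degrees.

∠FQJ = 44°

1. ∠FUQ = 93°  [Y on UF, J on UQ]
2. ∠QFU = 43°  [Y on ray FU]
3. ∠FQU = 44°  [△UFQ]
4. ∠FQJ = 44°  [J on ray QU]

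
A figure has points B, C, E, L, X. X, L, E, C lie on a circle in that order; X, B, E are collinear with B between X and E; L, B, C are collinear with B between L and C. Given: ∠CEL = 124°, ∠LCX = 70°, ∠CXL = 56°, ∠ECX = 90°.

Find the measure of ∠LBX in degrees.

∠LBX = 106°

1. ∠LEX = 70°  [same arc XL]
2. ∠CLX = 54°  [△XLC]
3. ∠ELX = 90°  [cyclic XLEC, opposite ∠L+∠C]
4. ∠EXL = 20°  [△XLE]
5. ∠LBX = 106°  [△XBL]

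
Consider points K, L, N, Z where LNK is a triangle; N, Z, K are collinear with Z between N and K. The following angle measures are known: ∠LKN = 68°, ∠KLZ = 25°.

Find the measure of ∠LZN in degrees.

1. ∠LKZ = 68°  [Z on ray KN]
2. ∠KZL = 87°  [△LZK]
3. ∠LZN = 93°  [linear pair at Z on NK]

∠LZN = 93°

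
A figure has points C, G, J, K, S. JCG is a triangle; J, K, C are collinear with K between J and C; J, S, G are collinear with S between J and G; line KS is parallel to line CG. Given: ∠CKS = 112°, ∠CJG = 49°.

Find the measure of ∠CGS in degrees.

∠CGS = 63°

1. ∠JKS = 68°  [linear pair at K on JC]
2. ∠KJS = 49°  [K on JC, S on JG]
3. ∠JSK = 63°  [△JKS]
4. ∠GSK = 117°  [linear pair at S on JG]
5. ∠CGS = 63°  [KS∥CG, co-interior at G–S]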